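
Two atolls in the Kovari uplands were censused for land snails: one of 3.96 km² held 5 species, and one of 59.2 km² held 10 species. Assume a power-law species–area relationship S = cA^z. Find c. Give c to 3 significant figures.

3.51

z = ln(S₂/S₁) / ln(A₂/A₁) = ln(10/5) / ln(59.2/3.96) = 0.6931 / 2.7047 = 0.2563
c = S₁ / A₁^z = 5 / 3.96^0.2563 = 5 / 1.423 = 3.514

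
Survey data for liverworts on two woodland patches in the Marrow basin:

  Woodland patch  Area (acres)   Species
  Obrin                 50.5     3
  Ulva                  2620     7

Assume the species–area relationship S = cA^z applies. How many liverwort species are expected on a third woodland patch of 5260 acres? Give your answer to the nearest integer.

8

z = ln(7/3) / ln(2620/50.5) = 0.8473 / 3.9490 = 0.2146
c = 3 / 50.5^0.2146 = 3 / 2.32 = 1.293
S₃ = 1.293 × 5260^0.2146 = 1.293 × 6.286 ≈ 8.129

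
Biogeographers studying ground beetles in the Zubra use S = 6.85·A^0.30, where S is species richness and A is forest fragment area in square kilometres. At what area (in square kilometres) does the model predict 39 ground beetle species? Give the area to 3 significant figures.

330 square kilometres

39 = 6.85 × A^0.3  ⇒  A^0.3 = 39/6.85 = 5.693
ln A = ln(5.693) / 0.3 = 1.7393 / 0.3 = 5.7977
A = e^5.7977 ≈ 329.5 square kilometres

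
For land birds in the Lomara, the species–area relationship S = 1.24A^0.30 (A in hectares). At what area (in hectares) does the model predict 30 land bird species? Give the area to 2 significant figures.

41000 hectares

30 = 1.24 × A^0.3  ⇒  A^0.3 = 30/1.24 = 24.19
ln A = ln(24.19) / 0.3 = 3.1861 / 0.3 = 10.6203
A = e^10.6203 ≈ 40957 hectares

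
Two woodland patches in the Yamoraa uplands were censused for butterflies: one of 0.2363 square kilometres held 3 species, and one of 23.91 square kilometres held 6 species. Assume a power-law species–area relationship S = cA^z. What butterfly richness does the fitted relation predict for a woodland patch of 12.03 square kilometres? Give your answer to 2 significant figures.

z = ln(6/3) / ln(23.91/0.2363) = 0.6931 / 4.6169 = 0.1501
c = 3 / 0.2363^0.1501 = 3 / 0.8053 = 3.725
S₃ = 3.725 × 12.03^0.1501 = 3.725 × 1.453 ≈ 5.412

5.4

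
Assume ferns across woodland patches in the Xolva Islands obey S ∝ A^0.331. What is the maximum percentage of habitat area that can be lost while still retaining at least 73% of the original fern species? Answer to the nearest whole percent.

Need (A_new/A_old)^0.331 = 0.73, so A_new/A_old = 0.73^(1/0.331) = 0.73^3.021
ln(A_new/A_old) = ln 0.73 / 0.331 = -0.3147 / 0.331 = -0.9508
A_new/A_old = e^-0.9508 ≈ 0.3864
Fraction that can be lost = 1 − 0.3864 = 0.6136

61%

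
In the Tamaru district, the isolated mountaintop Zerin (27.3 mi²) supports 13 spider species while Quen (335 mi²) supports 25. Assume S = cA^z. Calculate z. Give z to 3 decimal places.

Taking logs: ln S = ln c + z ln A, so z = (ln S₂ − ln S₁)/(ln A₂ − ln A₁).
z = ln(25/13) / ln(335/27.3) = ln(1.923) / ln(12.27) = 0.6539 / 2.5072 = 0.2608

0.261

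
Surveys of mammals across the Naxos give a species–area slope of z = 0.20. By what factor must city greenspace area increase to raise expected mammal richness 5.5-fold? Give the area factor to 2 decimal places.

5032.84

(A₂/A₁)^0.2 = 5.5, so A₂/A₁ = 5.5^(1/0.2) = 5.5^5
ln(A₂/A₁) = ln 5.5 / 0.2 = 1.7047 / 0.2 = 8.5237
A₂/A₁ = e^8.5237 ≈ 5033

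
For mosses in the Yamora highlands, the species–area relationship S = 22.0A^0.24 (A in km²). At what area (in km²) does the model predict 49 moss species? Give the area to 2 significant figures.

49 = 22 × A^0.24  ⇒  A^0.24 = 49/22 = 2.227
ln A = ln(2.227) / 0.24 = 0.8008 / 0.24 = 3.3366
A = e^3.3366 ≈ 28.12 km²

28 km²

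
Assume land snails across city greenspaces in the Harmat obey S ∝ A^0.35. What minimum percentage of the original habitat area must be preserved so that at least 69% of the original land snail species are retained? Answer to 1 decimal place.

Need (A_new/A_old)^0.35 = 0.69, so A_new/A_old = 0.69^(1/0.35) = 0.69^2.857
ln(A_new/A_old) = ln 0.69 / 0.35 = -0.3711 / 0.35 = -1.0602
A_new/A_old = e^-1.0602 ≈ 0.3464

34.6%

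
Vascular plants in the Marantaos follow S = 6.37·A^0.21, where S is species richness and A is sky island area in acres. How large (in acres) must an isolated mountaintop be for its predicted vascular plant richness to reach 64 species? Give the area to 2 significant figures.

59000 acres

64 = 6.37 × A^0.21  ⇒  A^0.21 = 64/6.37 = 10.05
ln A = ln(10.05) / 0.21 = 2.3073 / 0.21 = 10.9871
A = e^10.9871 ≈ 59105 acres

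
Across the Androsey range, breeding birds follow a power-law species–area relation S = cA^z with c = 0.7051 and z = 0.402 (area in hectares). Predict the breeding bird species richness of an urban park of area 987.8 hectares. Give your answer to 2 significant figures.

11

S = 0.7051 × 987.8^0.402
ln S = ln 0.7051 + 0.402 × ln 987.8 = -0.3494 + 0.402 × 6.8955 = 2.4226
S = e^2.4226 ≈ 11.27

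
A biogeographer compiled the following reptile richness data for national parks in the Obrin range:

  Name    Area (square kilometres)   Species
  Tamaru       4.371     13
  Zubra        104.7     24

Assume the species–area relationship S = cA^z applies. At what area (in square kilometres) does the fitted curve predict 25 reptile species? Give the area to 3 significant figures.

z = ln(24/13) / ln(104.7/4.371) = 0.6131 / 3.1761 = 0.1930
c = 13 / 4.371^0.1930 = 13 / 1.329 = 9.779
A = (25/9.779)^(1/0.1930) ⇒ ln A = ln(2.557)/0.1930 = 4.8626
A = e^4.8626 ≈ 129.4 square kilometres

129 square kilometres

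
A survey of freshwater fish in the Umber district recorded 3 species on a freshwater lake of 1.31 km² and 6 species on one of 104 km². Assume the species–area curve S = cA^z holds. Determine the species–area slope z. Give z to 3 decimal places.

0.158

Taking logs: ln S = ln c + z ln A, so z = (ln S₂ − ln S₁)/(ln A₂ − ln A₁).
z = ln(6/3) / ln(104/1.31) = ln(2) / ln(79.39) = 0.6931 / 4.3744 = 0.1585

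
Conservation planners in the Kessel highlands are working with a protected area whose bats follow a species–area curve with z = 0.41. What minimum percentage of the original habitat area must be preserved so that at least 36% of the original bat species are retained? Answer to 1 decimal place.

8.3%

Need (A_new/A_old)^0.41 = 0.36, so A_new/A_old = 0.36^(1/0.41) = 0.36^2.439
ln(A_new/A_old) = ln 0.36 / 0.41 = -1.0217 / 0.41 = -2.4918
A_new/A_old = e^-2.4918 ≈ 0.08276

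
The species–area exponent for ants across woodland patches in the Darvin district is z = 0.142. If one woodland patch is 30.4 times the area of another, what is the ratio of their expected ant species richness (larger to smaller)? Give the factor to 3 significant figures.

S₂/S₁ = (A₂/A₁)^z = 30.4^0.142
ln(S₂/S₁) = 0.142 × ln 30.4 = 0.142 × 3.4144 = 0.4849
S₂/S₁ = e^0.4849 ≈ 1.624

1.62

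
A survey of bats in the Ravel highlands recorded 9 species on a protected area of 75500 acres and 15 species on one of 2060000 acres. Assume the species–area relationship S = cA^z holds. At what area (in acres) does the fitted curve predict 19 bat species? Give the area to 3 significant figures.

9510000 acres

z = ln(15/9) / ln(2060000/75500) = 0.5108 / 3.3063 = 0.1545
c = 9 / 75500^0.1545 = 9 / 5.671 = 1.587
A = (19/1.587)^(1/0.1545) ⇒ ln A = ln(11.97)/0.1545 = 16.0682
A = e^16.0682 ≈ 9513738 acres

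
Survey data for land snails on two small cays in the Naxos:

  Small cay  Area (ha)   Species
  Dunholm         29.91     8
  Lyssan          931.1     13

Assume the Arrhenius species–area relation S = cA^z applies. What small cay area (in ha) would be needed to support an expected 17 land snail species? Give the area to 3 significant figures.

z = ln(13/8) / ln(931.1/29.91) = 0.4855 / 3.4382 = 0.1412
c = 8 / 29.91^0.1412 = 8 / 1.616 = 4.951
A = (17/4.951)^(1/0.1412) ⇒ ln A = ln(3.434)/0.1412 = 8.7361
A = e^8.7361 ≈ 6224 ha

6220 ha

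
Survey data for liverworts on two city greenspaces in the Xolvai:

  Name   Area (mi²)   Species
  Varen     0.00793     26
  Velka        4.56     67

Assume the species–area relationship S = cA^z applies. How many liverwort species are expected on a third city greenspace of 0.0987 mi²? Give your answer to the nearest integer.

38

z = ln(67/26) / ln(4.56/0.00793) = 0.9466 / 6.3544 = 0.1490
c = 26 / 0.00793^0.1490 = 26 / 0.4865 = 53.45
S₃ = 53.45 × 0.0987^0.1490 = 53.45 × 0.7083 ≈ 37.85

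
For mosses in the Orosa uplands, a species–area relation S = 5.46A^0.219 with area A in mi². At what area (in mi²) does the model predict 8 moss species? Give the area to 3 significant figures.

8 = 5.46 × A^0.219  ⇒  A^0.219 = 8/5.46 = 1.465
ln A = ln(1.465) / 0.219 = 0.3820 / 0.219 = 1.7443
A = e^1.7443 ≈ 5.722 mi²

5.72 mi²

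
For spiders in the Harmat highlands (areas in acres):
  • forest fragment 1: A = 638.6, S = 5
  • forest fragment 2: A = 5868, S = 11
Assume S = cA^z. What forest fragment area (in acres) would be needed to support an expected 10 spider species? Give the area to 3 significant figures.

z = ln(11/5) / ln(5868/638.6) = 0.7885 / 2.2180 = 0.3555
c = 5 / 638.6^0.3555 = 5 / 9.936 = 0.5032
A = (10/0.5032)^(1/0.3555) ⇒ ln A = ln(19.87)/0.3555 = 8.4092
A = e^8.4092 ≈ 4488 acres

4490 acres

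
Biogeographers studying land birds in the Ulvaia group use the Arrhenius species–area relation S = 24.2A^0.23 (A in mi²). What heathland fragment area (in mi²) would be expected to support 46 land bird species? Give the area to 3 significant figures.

46 = 24.2 × A^0.23  ⇒  A^0.23 = 46/24.2 = 1.901
ln A = ln(1.901) / 0.23 = 0.6423 / 0.23 = 2.7926
A = e^2.7926 ≈ 16.32 mi²

16.3 mi²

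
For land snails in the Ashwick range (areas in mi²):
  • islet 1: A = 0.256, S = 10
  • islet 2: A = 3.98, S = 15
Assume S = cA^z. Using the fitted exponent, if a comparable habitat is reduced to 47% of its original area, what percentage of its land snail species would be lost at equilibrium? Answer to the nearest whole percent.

11%

z = ln(15/10) / ln(3.98/0.256) = 0.4055 / 2.7439 = 0.1478
S_new/S_old = (A_new/A_old)^z = 0.47^0.1478 = exp(0.1478 × -0.7550) = 0.8944
Fraction lost = 1 − 0.8944 = 0.1056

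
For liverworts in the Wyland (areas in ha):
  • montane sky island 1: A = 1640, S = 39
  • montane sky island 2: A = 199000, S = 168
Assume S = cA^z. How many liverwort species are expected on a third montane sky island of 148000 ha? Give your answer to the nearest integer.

154

z = ln(168/39) / ln(199000/1640) = 1.4604 / 4.7986 = 0.3043
c = 39 / 1640^0.3043 = 39 / 9.515 = 4.099
S₃ = 4.099 × 148000^0.3043 = 4.099 × 37.46 ≈ 153.5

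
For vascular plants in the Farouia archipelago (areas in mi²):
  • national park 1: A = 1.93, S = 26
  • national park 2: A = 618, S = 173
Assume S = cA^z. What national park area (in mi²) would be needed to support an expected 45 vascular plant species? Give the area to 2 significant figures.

10 mi²

z = ln(173/26) / ln(618/1.93) = 1.8952 / 5.7690 = 0.3285
c = 26 / 1.93^0.3285 = 26 / 1.241 = 20.95
A = (45/20.95)^(1/0.3285) ⇒ ln A = ln(2.148)/0.3285 = 2.3274
A = e^2.3274 ≈ 10.25 mi²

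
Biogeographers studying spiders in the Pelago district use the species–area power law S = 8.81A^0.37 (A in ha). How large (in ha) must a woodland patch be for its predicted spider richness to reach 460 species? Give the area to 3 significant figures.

43900 ha

460 = 8.81 × A^0.37  ⇒  A^0.37 = 460/8.81 = 52.21
ln A = ln(52.21) / 0.37 = 3.9553 / 0.37 = 10.6901
A = e^10.6901 ≈ 43919 ha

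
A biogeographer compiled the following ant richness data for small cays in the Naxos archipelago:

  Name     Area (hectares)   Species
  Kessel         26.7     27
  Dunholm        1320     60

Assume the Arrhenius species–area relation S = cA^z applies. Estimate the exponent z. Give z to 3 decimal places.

0.205

Taking logs: ln S = ln c + z ln A, so z = (ln S₂ − ln S₁)/(ln A₂ − ln A₁).
z = ln(60/27) / ln(1320/26.7) = ln(2.222) / ln(49.44) = 0.7985 / 3.9007 = 0.2047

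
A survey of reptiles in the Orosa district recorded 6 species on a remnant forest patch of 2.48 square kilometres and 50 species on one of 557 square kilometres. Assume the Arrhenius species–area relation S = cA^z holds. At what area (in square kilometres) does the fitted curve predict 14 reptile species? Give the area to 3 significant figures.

z = ln(50/6) / ln(557/2.48) = 2.1203 / 5.4143 = 0.3916
c = 6 / 2.48^0.3916 = 6 / 1.427 = 4.204
A = (14/4.204)^(1/0.3916) ⇒ ln A = ln(3.33)/0.3916 = 3.0719
A = e^3.0719 ≈ 21.58 square kilometres

21.6 square kilometres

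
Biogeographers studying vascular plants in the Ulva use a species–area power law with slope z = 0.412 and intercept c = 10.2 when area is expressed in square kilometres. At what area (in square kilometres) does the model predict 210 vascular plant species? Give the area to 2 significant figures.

210 = 10.2 × A^0.412  ⇒  A^0.412 = 210/10.2 = 20.59
ln A = ln(20.59) / 0.412 = 3.0247 / 0.412 = 7.3416
A = e^7.3416 ≈ 1543 square kilometres

1500 square kilometres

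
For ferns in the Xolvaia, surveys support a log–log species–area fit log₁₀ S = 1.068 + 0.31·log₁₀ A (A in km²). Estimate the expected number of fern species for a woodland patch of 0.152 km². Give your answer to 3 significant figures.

S = 11.69 × 0.152^0.31 = 11.69 × 0.5577 ≈ 6.522

6.52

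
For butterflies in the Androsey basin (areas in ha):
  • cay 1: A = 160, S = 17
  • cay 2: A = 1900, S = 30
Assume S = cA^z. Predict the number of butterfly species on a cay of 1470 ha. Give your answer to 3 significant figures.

z = ln(30/17) / ln(1900/160) = 0.5680 / 2.4744 = 0.2295
c = 17 / 160^0.2295 = 17 / 3.206 = 5.303
S₃ = 5.303 × 1470^0.2295 = 5.303 × 5.334 ≈ 28.28

28.3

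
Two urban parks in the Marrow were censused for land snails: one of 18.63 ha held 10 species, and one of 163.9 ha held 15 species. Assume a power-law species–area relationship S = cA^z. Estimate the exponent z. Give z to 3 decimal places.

0.186

Taking logs: ln S = ln c + z ln A, so z = (ln S₂ − ln S₁)/(ln A₂ − ln A₁).
z = ln(15/10) / ln(163.9/18.63) = ln(1.5) / ln(8.798) = 0.4055 / 2.1745 = 0.1865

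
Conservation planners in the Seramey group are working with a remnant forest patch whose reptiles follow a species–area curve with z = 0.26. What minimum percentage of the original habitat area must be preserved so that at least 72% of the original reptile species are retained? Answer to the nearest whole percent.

28%

Need (A_new/A_old)^0.26 = 0.72, so A_new/A_old = 0.72^(1/0.26) = 0.72^3.846
ln(A_new/A_old) = ln 0.72 / 0.26 = -0.3285 / 0.26 = -1.2635
A_new/A_old = e^-1.2635 ≈ 0.2827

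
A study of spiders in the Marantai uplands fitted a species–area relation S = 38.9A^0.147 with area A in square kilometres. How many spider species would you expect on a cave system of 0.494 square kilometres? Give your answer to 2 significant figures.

35

S = 38.9 × 0.494^0.147
ln S = ln 38.9 + 0.147 × ln 0.494 = 3.6610 + 0.147 × -0.7052 = 3.5573
S = e^3.5573 ≈ 35.07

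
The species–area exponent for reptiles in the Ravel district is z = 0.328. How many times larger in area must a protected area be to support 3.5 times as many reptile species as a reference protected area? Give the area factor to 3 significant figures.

45.6

(A₂/A₁)^0.328 = 3.5, so A₂/A₁ = 3.5^(1/0.328) = 3.5^3.049
ln(A₂/A₁) = ln 3.5 / 0.328 = 1.2528 / 0.328 = 3.8194
A₂/A₁ = e^3.8194 ≈ 45.58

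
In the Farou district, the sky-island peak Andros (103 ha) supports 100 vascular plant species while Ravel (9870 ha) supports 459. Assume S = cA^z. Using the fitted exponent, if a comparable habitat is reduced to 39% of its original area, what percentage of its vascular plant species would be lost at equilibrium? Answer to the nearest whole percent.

27%

z = ln(459/100) / ln(9870/103) = 1.5239 / 4.5625 = 0.3340
S_new/S_old = (A_new/A_old)^z = 0.39^0.3340 = exp(0.3340 × -0.9416) = 0.7302
Fraction lost = 1 − 0.7302 = 0.2698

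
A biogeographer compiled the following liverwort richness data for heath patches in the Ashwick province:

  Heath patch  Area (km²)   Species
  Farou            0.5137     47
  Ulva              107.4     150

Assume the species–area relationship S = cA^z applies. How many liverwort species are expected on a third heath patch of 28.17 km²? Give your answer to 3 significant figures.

z = ln(150/47) / ln(107.4/0.5137) = 1.1605 / 5.3427 = 0.2172
c = 47 / 0.5137^0.2172 = 47 / 0.8653 = 54.32
S₃ = 54.32 × 28.17^0.2172 = 54.32 × 2.065 ≈ 112.2

112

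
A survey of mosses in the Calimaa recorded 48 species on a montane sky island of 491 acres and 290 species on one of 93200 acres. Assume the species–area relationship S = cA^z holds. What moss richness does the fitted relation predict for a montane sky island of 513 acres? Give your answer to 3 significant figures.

48.7

z = ln(290/48) / ln(93200/491) = 1.7987 / 5.2461 = 0.3429
c = 48 / 491^0.3429 = 48 / 8.369 = 5.735
S₃ = 5.735 × 513^0.3429 = 5.735 × 8.496 ≈ 48.73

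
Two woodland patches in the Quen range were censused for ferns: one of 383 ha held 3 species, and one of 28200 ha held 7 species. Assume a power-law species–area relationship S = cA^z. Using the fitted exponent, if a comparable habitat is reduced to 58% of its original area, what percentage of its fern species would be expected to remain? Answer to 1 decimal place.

z = ln(7/3) / ln(28200/383) = 0.8473 / 4.2990 = 0.1971
S_new/S_old = (A_new/A_old)^z = 0.58^0.1971 = exp(0.1971 × -0.5447) = 0.8982

89.8%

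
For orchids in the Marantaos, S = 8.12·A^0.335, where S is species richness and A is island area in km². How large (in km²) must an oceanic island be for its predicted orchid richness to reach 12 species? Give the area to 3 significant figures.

12 = 8.12 × A^0.335  ⇒  A^0.335 = 12/8.12 = 1.478
ln A = ln(1.478) / 0.335 = 0.3906 / 0.335 = 1.1659
A = e^1.1659 ≈ 3.209 km²

3.21 km²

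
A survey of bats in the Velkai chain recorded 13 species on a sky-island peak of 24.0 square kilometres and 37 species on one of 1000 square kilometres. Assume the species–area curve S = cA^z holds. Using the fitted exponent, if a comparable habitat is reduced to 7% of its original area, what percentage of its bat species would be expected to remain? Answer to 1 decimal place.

z = ln(37/13) / ln(1000/24) = 1.0460 / 3.7297 = 0.2804
S_new/S_old = (A_new/A_old)^z = 0.07^0.2804 = exp(0.2804 × -2.6593) = 0.4744

47.4%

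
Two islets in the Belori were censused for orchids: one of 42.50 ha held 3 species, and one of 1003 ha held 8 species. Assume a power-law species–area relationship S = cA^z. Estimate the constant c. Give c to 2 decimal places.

0.94

z = ln(S₂/S₁) / ln(A₂/A₁) = ln(8/3) / ln(1003/42.5) = 0.9808 / 3.1612 = 0.3103
c = S₁ / A₁^z = 3 / 42.5^0.3103 = 3 / 3.201 = 0.9373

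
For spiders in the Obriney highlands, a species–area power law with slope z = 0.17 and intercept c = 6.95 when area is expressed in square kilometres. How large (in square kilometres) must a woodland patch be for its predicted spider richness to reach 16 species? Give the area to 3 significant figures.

16 = 6.95 × A^0.17  ⇒  A^0.17 = 16/6.95 = 2.302
ln A = ln(2.302) / 0.17 = 0.8338 / 0.17 = 4.9050
A = e^4.9050 ≈ 135 square kilometres

135 square kilometres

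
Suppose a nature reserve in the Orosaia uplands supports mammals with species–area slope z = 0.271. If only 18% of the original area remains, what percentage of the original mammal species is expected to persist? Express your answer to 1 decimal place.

62.8%

S_new/S_old = (A_new/A_old)^z = 0.18^0.271
= exp(0.271 × ln 0.18) = exp(0.271 × -1.7148) = exp(-0.4647) ≈ 0.6283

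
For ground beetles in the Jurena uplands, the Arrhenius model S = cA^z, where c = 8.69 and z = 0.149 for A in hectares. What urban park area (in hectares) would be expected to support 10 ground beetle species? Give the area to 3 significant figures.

2.57 hectares

10 = 8.69 × A^0.149  ⇒  A^0.149 = 10/8.69 = 1.151
ln A = ln(1.151) / 0.149 = 0.1404 / 0.149 = 0.9424
A = e^0.9424 ≈ 2.566 hectares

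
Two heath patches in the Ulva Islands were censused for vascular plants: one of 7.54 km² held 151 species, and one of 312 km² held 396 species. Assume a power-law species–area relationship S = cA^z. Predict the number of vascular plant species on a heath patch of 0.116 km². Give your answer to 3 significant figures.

z = ln(396/151) / ln(312/7.54) = 0.9641 / 3.7228 = 0.2590
c = 151 / 7.54^0.2590 = 151 / 1.687 = 89.49
S₃ = 89.49 × 0.116^0.2590 = 89.49 × 0.5724 ≈ 51.22

51.2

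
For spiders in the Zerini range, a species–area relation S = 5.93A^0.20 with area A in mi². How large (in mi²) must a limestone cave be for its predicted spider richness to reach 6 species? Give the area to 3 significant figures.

1.06 mi²

6 = 5.93 × A^0.2  ⇒  A^0.2 = 6/5.93 = 1.012
ln A = ln(1.012) / 0.2 = 0.0117 / 0.2 = 0.0587
A = e^0.0587 ≈ 1.06 mi²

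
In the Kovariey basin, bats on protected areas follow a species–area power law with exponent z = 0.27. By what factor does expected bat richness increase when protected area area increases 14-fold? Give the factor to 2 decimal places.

2.04

S₂/S₁ = (A₂/A₁)^z = 14^0.27
ln(S₂/S₁) = 0.27 × ln 14 = 0.27 × 2.6391 = 0.7125
S₂/S₁ = e^0.7125 ≈ 2.039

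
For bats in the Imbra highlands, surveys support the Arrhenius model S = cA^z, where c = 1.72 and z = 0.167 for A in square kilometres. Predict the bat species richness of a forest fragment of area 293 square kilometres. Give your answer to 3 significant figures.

4.44

S = 1.72 × 293^0.167 = 1.72 × 2.582 ≈ 4.441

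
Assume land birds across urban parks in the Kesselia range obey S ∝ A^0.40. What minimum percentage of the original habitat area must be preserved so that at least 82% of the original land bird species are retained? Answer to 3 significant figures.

60.9%

Need (A_new/A_old)^0.4 = 0.82, so A_new/A_old = 0.82^(1/0.4) = 0.82^2.5
ln(A_new/A_old) = ln 0.82 / 0.4 = -0.1985 / 0.4 = -0.4961
A_new/A_old = e^-0.4961 ≈ 0.6089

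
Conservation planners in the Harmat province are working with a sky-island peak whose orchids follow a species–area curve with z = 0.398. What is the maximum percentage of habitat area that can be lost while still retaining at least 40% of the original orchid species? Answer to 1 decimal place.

90.0%

Need (A_new/A_old)^0.398 = 0.4, so A_new/A_old = 0.4^(1/0.398) = 0.4^2.513
ln(A_new/A_old) = ln 0.4 / 0.398 = -0.9163 / 0.398 = -2.3022
A_new/A_old = e^-2.3022 ≈ 0.1
Fraction that can be lost = 1 − 0.1 = 0.9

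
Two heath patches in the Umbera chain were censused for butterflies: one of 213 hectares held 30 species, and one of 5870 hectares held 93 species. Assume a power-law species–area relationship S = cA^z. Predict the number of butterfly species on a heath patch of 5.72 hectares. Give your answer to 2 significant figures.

8.7

z = ln(93/30) / ln(5870/213) = 1.1314 / 3.3163 = 0.3412
c = 30 / 213^0.3412 = 30 / 6.228 = 4.817
S₃ = 4.817 × 5.72^0.3412 = 4.817 × 1.813 ≈ 8.733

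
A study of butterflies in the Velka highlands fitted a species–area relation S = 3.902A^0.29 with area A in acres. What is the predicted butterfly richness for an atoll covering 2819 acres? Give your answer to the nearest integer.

S = 3.902 × 2819^0.29
ln S = ln 3.902 + 0.29 × ln 2819 = 1.3615 + 0.29 × 7.9441 = 3.6653
S = e^3.6653 ≈ 39.07

39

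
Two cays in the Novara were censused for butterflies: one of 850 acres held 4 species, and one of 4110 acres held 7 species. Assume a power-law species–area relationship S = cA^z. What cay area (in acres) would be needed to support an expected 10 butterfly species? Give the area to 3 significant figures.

z = ln(7/4) / ln(4110/850) = 0.5596 / 1.5759 = 0.3551
c = 4 / 850^0.3551 = 4 / 10.97 = 0.3646
A = (10/0.3646)^(1/0.3551) ⇒ ln A = ln(27.43)/0.3551 = 9.3256
A = e^9.3256 ≈ 11222 acres

11200 acres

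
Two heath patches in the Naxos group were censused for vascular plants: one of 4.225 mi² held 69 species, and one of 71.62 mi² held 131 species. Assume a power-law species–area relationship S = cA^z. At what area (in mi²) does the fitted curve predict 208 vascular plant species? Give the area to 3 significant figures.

551 mi²

z = ln(131/69) / ln(71.62/4.225) = 0.6411 / 2.8304 = 0.2265
c = 69 / 4.225^0.2265 = 69 / 1.386 = 49.78
A = (208/49.78)^(1/0.2265) ⇒ ln A = ln(4.178)/0.2265 = 6.3126
A = e^6.3126 ≈ 551.5 mi²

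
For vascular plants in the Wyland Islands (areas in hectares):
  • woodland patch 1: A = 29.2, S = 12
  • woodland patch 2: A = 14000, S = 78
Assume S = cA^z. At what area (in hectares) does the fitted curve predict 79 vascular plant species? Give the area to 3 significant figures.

14600 hectares

z = ln(78/12) / ln(14000/29.2) = 1.8718 / 6.1726 = 0.3032
c = 12 / 29.2^0.3032 = 12 / 2.782 = 4.313
A = (79/4.313)^(1/0.3032) ⇒ ln A = ln(18.32)/0.3032 = 9.5888
A = e^9.5888 ≈ 14601 hectares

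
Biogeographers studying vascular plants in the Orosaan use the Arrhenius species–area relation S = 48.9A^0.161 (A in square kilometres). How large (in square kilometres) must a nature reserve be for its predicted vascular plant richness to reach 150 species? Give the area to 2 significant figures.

1100 square kilometres

150 = 48.9 × A^0.161  ⇒  A^0.161 = 150/48.9 = 3.067
ln A = ln(3.067) / 0.161 = 1.1209 / 0.161 = 6.9619
A = e^6.9619 ≈ 1056 square kilometres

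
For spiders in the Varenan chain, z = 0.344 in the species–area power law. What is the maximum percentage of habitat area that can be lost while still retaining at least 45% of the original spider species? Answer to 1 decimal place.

90.2%

Need (A_new/A_old)^0.344 = 0.45, so A_new/A_old = 0.45^(1/0.344) = 0.45^2.907
ln(A_new/A_old) = ln 0.45 / 0.344 = -0.7985 / 0.344 = -2.3212
A_new/A_old = e^-2.3212 ≈ 0.09815
Fraction that can be lost = 1 − 0.09815 = 0.9018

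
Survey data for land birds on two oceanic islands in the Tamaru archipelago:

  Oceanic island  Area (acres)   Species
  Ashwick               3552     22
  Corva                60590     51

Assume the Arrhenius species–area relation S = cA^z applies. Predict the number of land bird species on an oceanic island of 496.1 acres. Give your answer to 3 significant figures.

12.3

z = ln(51/22) / ln(60590/3552) = 0.8408 / 2.8366 = 0.2964
c = 22 / 3552^0.2964 = 22 / 11.28 = 1.95
S₃ = 1.95 × 496.1^0.2964 = 1.95 × 6.295 ≈ 12.28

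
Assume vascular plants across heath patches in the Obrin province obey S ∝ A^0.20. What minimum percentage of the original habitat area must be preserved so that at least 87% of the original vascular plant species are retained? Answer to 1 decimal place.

49.8%

Need (A_new/A_old)^0.2 = 0.87, so A_new/A_old = 0.87^(1/0.2) = 0.87^5
ln(A_new/A_old) = ln 0.87 / 0.2 = -0.1393 / 0.2 = -0.6963
A_new/A_old = e^-0.6963 ≈ 0.4984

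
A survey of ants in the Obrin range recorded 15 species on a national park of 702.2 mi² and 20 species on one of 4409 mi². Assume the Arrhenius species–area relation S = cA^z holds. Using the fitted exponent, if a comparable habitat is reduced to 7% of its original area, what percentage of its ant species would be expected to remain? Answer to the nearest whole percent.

66%

z = ln(20/15) / ln(4409/702.2) = 0.2877 / 1.8372 = 0.1566
S_new/S_old = (A_new/A_old)^z = 0.07^0.1566 = exp(0.1566 × -2.6593) = 0.6594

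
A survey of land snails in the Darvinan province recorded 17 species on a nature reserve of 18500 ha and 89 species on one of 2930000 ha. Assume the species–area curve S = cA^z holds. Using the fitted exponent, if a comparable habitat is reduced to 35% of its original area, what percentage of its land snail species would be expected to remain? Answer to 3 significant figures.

71.0%

z = ln(89/17) / ln(2930000/18500) = 1.6554 / 5.0650 = 0.3268
S_new/S_old = (A_new/A_old)^z = 0.35^0.3268 = exp(0.3268 × -1.0498) = 0.7096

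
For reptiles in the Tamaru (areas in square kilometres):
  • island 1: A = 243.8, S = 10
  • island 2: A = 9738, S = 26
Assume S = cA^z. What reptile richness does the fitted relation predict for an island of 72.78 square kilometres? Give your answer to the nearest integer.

7

z = ln(26/10) / ln(9738/243.8) = 0.9555 / 3.6874 = 0.2591
c = 10 / 243.8^0.2591 = 10 / 4.155 = 2.407
S₃ = 2.407 × 72.78^0.2591 = 2.407 × 3.037 ≈ 7.311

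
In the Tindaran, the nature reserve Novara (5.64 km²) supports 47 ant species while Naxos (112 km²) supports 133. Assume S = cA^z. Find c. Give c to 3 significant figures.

z = ln(S₂/S₁) / ln(A₂/A₁) = ln(133/47) / ln(112/5.64) = 1.0402 / 2.9886 = 0.3481
c = S₁ / A₁^z = 47 / 5.64^0.3481 = 47 / 1.826 = 25.74

25.7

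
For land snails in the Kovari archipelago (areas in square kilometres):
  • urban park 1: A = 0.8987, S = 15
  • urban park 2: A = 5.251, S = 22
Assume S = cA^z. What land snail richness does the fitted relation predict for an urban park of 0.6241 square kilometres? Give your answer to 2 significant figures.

z = ln(22/15) / ln(5.251/0.8987) = 0.3830 / 1.7652 = 0.2170
c = 15 / 0.8987^0.2170 = 15 / 0.9771 = 15.35
S₃ = 15.35 × 0.6241^0.2170 = 15.35 × 0.9028 ≈ 13.86

14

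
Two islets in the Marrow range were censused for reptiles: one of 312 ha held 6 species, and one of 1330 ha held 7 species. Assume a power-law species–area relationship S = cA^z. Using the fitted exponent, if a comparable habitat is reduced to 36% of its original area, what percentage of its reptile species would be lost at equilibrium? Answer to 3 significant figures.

z = ln(7/6) / ln(1330/312) = 0.1542 / 1.4499 = 0.1063
S_new/S_old = (A_new/A_old)^z = 0.36^0.1063 = exp(0.1063 × -1.0217) = 0.8971
Fraction lost = 1 − 0.8971 = 0.1029

10.3%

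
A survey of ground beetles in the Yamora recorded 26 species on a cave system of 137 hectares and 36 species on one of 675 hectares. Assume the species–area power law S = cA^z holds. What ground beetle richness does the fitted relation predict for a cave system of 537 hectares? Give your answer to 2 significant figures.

z = ln(36/26) / ln(675/137) = 0.3254 / 1.5947 = 0.2041
c = 26 / 137^0.2041 = 26 / 2.729 = 9.527
S₃ = 9.527 × 537^0.2041 = 9.527 × 3.606 ≈ 34.36

34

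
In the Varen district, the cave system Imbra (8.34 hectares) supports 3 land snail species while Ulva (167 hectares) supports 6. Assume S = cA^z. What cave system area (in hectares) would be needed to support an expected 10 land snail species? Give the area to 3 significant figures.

1520 hectares

z = ln(6/3) / ln(167/8.34) = 0.6931 / 2.9969 = 0.2313
c = 3 / 8.34^0.2313 = 3 / 1.633 = 1.837
A = (10/1.837)^(1/0.2313) ⇒ ln A = ln(5.444)/0.2313 = 7.3266
A = e^7.3266 ≈ 1520 hectares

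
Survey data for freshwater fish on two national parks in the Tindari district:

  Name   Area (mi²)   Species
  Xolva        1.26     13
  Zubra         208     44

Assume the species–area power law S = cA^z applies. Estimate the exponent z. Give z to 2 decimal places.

0.24

Taking logs: ln S = ln c + z ln A, so z = (ln S₂ − ln S₁)/(ln A₂ − ln A₁).
z = ln(44/13) / ln(208/1.26) = ln(3.385) / ln(165.1) = 1.2192 / 5.1064 = 0.2388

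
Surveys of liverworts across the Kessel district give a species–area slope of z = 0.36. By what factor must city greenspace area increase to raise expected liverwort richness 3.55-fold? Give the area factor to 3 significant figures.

(A₂/A₁)^0.36 = 3.55, so A₂/A₁ = 3.55^(1/0.36) = 3.55^2.778
ln(A₂/A₁) = ln 3.55 / 0.36 = 1.2669 / 0.36 = 3.5193
A₂/A₁ = e^3.5193 ≈ 33.76

33.8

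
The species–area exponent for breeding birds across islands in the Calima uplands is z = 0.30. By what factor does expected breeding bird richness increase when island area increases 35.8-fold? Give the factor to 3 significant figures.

S₂/S₁ = (A₂/A₁)^z = 35.8^0.3
ln(S₂/S₁) = 0.3 × ln 35.8 = 0.3 × 3.5779 = 1.0734
S₂/S₁ = e^1.0734 ≈ 2.925

2.93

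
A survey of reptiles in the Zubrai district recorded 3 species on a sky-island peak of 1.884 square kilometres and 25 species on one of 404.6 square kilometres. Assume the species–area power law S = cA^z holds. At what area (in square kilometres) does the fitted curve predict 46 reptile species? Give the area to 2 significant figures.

z = ln(25/3) / ln(404.6/1.884) = 2.1203 / 5.3695 = 0.3949
c = 3 / 1.884^0.3949 = 3 / 1.284 = 2.336
A = (46/2.336)^(1/0.3949) ⇒ ln A = ln(19.69)/0.3949 = 7.5471
A = e^7.5471 ≈ 1895 square kilometres

1900 square kilometres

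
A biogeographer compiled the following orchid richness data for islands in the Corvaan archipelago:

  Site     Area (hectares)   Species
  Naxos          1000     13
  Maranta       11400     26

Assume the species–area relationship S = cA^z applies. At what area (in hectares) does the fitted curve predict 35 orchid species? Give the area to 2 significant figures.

32000 hectares

z = ln(26/13) / ln(11400/1000) = 0.6931 / 2.4336 = 0.2848
c = 13 / 1000^0.2848 = 13 / 7.153 = 1.818
A = (35/1.818)^(1/0.2848) ⇒ ln A = ln(19.26)/0.2848 = 10.3850
A = e^10.3850 ≈ 32371 hectares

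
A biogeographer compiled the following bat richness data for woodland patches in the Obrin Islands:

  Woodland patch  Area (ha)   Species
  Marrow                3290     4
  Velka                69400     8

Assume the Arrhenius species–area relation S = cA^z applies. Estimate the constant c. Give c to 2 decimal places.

0.63

z = ln(S₂/S₁) / ln(A₂/A₁) = ln(8/4) / ln(69400/3290) = 0.6931 / 3.0490 = 0.2273
c = S₁ / A₁^z = 4 / 3290^0.2273 = 4 / 6.304 = 0.6346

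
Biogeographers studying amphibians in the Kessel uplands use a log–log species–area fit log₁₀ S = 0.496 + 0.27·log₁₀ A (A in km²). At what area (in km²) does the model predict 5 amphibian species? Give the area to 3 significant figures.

5 = 3.133 × A^0.27  ⇒  A^0.27 = 5/3.133 = 1.596
ln A = ln(1.596) / 0.27 = 0.4674 / 0.27 = 1.7309
A = e^1.7309 ≈ 5.646 km²

5.65 km²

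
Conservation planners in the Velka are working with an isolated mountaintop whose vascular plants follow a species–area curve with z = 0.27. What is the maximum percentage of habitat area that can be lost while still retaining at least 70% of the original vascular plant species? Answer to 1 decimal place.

Need (A_new/A_old)^0.27 = 0.7, so A_new/A_old = 0.7^(1/0.27) = 0.7^3.704
ln(A_new/A_old) = ln 0.7 / 0.27 = -0.3567 / 0.27 = -1.3210
A_new/A_old = e^-1.3210 ≈ 0.2669
Fraction that can be lost = 1 − 0.2669 = 0.7331

73.3%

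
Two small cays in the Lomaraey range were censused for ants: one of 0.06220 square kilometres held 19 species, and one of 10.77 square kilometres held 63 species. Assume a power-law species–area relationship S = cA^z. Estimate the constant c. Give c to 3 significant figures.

36.2

z = ln(S₂/S₁) / ln(A₂/A₁) = ln(63/19) / ln(10.77/0.0622) = 1.1987 / 5.1542 = 0.2326
c = S₁ / A₁^z = 19 / 0.0622^0.2326 = 19 / 0.5242 = 36.25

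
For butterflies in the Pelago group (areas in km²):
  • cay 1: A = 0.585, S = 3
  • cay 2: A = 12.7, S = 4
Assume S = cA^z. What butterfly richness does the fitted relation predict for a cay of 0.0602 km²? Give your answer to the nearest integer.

z = ln(4/3) / ln(12.7/0.585) = 0.2877 / 3.0777 = 0.0935
c = 3 / 0.585^0.0935 = 3 / 0.9511 = 3.154
S₃ = 3.154 × 0.0602^0.0935 = 3.154 × 0.769 ≈ 2.426

2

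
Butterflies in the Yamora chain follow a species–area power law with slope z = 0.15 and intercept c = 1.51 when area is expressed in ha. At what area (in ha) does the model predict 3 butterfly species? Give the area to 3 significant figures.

3 = 1.51 × A^0.15  ⇒  A^0.15 = 3/1.51 = 1.987
ln A = ln(1.987) / 0.15 = 0.6865 / 0.15 = 4.5767
A = e^4.5767 ≈ 97.19 ha

97.2 ha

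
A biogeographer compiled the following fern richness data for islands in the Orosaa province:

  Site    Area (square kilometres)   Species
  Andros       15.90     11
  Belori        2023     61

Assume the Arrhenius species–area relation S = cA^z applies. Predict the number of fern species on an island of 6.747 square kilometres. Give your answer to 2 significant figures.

z = ln(61/11) / ln(2023/15.9) = 1.7130 / 4.8460 = 0.3535
c = 11 / 15.9^0.3535 = 11 / 2.659 = 4.137
S₃ = 4.137 × 6.747^0.3535 = 4.137 × 1.964 ≈ 8.124

8.1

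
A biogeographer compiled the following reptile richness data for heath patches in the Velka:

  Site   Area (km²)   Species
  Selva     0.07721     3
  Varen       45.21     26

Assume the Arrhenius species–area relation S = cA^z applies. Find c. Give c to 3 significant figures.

z = ln(S₂/S₁) / ln(A₂/A₁) = ln(26/3) / ln(45.21/0.07721) = 2.1595 / 6.3725 = 0.3389
c = S₁ / A₁^z = 3 / 0.07721^0.3389 = 3 / 0.4198 = 7.146

7.15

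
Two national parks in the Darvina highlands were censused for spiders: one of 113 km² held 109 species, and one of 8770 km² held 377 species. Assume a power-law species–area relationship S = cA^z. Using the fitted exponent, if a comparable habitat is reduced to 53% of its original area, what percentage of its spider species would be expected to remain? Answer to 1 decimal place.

83.4%

z = ln(377/109) / ln(8770/113) = 1.2409 / 4.3517 = 0.2852
S_new/S_old = (A_new/A_old)^z = 0.53^0.2852 = exp(0.2852 × -0.6349) = 0.8344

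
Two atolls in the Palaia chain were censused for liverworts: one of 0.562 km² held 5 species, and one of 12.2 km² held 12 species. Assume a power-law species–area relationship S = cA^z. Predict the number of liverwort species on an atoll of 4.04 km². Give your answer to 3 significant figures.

z = ln(12/5) / ln(12.2/0.562) = 0.8755 / 3.0777 = 0.2845
c = 5 / 0.562^0.2845 = 5 / 0.8488 = 5.891
S₃ = 5.891 × 4.04^0.2845 = 5.891 × 1.488 ≈ 8.763

8.76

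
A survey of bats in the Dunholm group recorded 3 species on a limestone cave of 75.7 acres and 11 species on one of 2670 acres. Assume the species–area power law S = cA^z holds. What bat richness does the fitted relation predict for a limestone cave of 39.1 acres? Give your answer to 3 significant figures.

z = ln(11/3) / ln(2670/75.7) = 1.2993 / 3.5631 = 0.3647
c = 3 / 75.7^0.3647 = 3 / 4.844 = 0.6193
S₃ = 0.6193 × 39.1^0.3647 = 0.6193 × 3.807 ≈ 2.358

2.36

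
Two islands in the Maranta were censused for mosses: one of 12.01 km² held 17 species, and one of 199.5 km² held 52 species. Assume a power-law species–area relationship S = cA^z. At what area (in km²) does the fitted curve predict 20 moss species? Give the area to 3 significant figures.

18.1 km²

z = ln(52/17) / ln(199.5/12.01) = 1.1180 / 2.8101 = 0.3979
c = 17 / 12.01^0.3979 = 17 / 2.689 = 6.323
A = (20/6.323)^(1/0.3979) ⇒ ln A = ln(3.163)/0.3979 = 2.8942
A = e^2.8942 ≈ 18.07 km²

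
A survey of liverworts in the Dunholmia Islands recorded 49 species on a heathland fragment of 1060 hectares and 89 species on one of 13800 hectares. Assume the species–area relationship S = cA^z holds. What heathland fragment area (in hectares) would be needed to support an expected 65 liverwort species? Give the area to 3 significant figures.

z = ln(89/49) / ln(13800/1060) = 0.5968 / 2.5664 = 0.2325
c = 49 / 1060^0.2325 = 49 / 5.053 = 9.698
A = (65/9.698)^(1/0.2325) ⇒ ln A = ln(6.703)/0.2325 = 8.1811
A = e^8.1811 ≈ 3573 hectares

3570 hectares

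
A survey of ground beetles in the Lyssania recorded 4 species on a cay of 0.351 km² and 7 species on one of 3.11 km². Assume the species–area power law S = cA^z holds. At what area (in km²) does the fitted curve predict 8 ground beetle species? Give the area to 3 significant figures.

5.23 km²

z = ln(7/4) / ln(3.11/0.351) = 0.5596 / 2.1816 = 0.2565
c = 4 / 0.351^0.2565 = 4 / 0.7645 = 5.232
A = (8/5.232)^(1/0.2565) ⇒ ln A = ln(1.529)/0.2565 = 1.6552
A = e^1.6552 ≈ 5.234 km²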